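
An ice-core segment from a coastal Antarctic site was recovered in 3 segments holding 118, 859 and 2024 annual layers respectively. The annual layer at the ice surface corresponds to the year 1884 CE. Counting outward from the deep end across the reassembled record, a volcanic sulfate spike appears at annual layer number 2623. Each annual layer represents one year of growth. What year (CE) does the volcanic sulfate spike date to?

Total annual layers = 118 + 859 + 2024 = 3001.
3001 − 2623 = 378 annual layers lie beyond the volcanic sulfate spike toward the ice surface.
The annual layer at the ice surface is 1884 CE, so the volcanic sulfate spike dates to 1884 − 378 = 1506 CE.

1506 CE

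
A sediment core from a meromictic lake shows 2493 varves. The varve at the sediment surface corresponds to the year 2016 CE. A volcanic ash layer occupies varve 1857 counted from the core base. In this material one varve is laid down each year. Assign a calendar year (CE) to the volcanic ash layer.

1380 CE

Between varve 1857 and the sediment surface there are 2493 − 1857 = 636 varves.
2016 − 636 = 1380 CE.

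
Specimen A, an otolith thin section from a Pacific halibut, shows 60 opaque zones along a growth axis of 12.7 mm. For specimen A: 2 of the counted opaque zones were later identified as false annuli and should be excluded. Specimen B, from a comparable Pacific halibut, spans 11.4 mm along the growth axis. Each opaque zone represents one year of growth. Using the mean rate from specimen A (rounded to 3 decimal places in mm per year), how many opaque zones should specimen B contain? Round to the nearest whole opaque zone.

Specimen A: correcting the raw count gives 60 − 2 = 58 true opaque zones.
A: Extension rate ≈ 12.7 / 58 = 0.219 mm per year.
B spans 11.4 / 0.219 = 52.05 years ≈ 52 opaque zones.

52 opaque zones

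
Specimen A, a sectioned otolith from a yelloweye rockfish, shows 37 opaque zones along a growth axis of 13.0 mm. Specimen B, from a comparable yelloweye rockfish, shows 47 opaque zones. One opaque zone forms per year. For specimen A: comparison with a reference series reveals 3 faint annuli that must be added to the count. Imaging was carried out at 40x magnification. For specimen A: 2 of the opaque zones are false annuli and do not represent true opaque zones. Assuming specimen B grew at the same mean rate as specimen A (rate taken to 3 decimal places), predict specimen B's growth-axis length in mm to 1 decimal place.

Specimen A: after corrections the count is 37 − 2 + 3 = 38 opaque zones.
A: Mean rate = 13.0 mm / 38 years ≈ 0.342 mm per year.
B's length ≈ 0.342 × 47 = 16.1 mm.

16.1 mm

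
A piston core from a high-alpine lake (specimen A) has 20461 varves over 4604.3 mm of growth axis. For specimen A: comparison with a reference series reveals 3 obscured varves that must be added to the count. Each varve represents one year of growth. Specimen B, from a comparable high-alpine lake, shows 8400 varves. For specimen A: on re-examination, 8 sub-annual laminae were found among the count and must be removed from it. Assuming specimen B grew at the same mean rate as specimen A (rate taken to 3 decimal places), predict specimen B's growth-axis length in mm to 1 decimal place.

1890.0 mm

Specimen A: correcting the raw count gives 20461 − 8 + 3 = 20456 true varves.
A: Mean rate = 4604.3 mm / 20456 years ≈ 0.225 mm/yr.
For B, 0.225 mm/year × 8400 years = 1890.0 mm.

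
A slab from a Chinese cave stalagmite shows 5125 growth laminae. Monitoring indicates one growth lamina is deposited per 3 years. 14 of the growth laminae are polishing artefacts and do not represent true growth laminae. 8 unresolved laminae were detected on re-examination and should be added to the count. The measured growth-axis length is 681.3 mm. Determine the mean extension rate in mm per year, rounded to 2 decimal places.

Correcting the raw count gives 5125 − 14 + 8 = 5119 true growth laminae.
Multiplying by 3 years per growth lamina: 5119 × 3 = 15357 years.
681.3 mm over 15357 years gives 681.3 / 15357 ≈ 0.04 mm per year.

0.04 mm per year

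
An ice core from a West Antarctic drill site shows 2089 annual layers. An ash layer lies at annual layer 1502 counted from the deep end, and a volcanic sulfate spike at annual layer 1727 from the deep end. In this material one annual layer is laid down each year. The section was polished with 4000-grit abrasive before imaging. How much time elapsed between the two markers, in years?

225 years

Separation: 1727 − 1502 = 225 annual layers.
That is 225 years at one annual layer per year.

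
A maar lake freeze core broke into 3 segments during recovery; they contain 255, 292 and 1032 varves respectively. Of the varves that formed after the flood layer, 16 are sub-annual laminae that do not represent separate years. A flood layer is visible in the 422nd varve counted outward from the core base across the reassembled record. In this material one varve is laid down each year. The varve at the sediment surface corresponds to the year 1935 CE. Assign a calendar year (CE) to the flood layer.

Total varves = 255 + 292 + 1032 = 1579.
Between varve 422 and the sediment surface there are 1579 − 422 = 1157 varves.
1157 − 16 false = 1141 true varves after the flood layer.
1935 − 1141 = 794 CE.

794 CE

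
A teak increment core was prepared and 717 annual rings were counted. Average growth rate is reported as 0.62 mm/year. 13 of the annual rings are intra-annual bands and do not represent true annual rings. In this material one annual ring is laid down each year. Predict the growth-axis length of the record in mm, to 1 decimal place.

436.5 mm

True annual ring count = 717 − 13 = 704.
704 years at 0.62 mm/year gives 0.62 × 704 = 436.5 mm.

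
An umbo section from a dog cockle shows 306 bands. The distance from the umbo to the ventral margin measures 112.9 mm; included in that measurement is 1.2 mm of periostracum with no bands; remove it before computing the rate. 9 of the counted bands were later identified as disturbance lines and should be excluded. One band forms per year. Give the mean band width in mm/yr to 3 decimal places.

After corrections the count is 306 − 9 = 297 bands.
Net length = 112.9 − 1.2 = 111.7 mm.
111.7 mm over 297 years gives 111.7 / 297 ≈ 0.376 mm/yr.

0.376 mm/yr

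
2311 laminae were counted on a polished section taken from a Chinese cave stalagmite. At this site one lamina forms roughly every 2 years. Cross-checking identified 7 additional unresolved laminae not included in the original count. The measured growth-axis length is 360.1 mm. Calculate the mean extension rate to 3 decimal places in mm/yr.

True lamina count = 2311 + 7 = 2318.
Multiplying by 2 years per lamina: 2318 × 2 = 4636 years.
360.1 mm over 4636 years gives 360.1 / 4636 ≈ 0.078 mm/yr.

0.078 mm/yr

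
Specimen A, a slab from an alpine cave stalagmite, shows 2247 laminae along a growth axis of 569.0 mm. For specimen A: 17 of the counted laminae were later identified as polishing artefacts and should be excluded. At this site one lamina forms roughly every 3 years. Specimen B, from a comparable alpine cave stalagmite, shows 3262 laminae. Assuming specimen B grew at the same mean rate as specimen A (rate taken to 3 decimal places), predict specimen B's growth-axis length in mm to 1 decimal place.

831.8 mm

Specimen A: adjusted count: 2247 − 17 = 2230 laminae.
Specimen A: at 3 years per lamina, 2230 × 3 = 6690 years.
A: Mean rate = 569.0 mm / 6690 years ≈ 0.085 mm per year.
Specimen B: 3262 laminae at 3 years each span 3262 × 3 = 9786 years. Length of B = 0.085 × 9786 = 831.8 mm.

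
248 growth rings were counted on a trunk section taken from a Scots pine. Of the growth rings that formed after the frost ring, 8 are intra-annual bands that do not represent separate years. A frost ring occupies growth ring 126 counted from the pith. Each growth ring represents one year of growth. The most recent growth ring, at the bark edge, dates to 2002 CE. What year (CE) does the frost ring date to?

1888 CE

The frost ring sits at growth ring 126 from the pith, so 248 − 126 = 122 growth rings formed after it.
Removing the 8 false growth rings leaves 122 − 8 = 114 true growth rings beyond the frost ring.
2002 − 114 = 1888 CE.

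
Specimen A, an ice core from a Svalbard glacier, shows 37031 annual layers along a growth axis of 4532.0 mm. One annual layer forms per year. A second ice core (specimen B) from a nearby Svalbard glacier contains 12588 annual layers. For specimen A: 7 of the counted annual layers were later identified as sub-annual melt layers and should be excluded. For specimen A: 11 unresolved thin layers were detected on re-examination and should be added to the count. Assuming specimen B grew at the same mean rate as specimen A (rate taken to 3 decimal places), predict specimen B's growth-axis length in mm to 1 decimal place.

Specimen A: after corrections the count is 37031 − 7 + 11 = 37035 annual layers.
A: Extension rate ≈ 4532.0 / 37035 = 0.122 mm/year.
For B, 0.122 mm/year × 12588 years = 1535.7 mm.

1535.7 mm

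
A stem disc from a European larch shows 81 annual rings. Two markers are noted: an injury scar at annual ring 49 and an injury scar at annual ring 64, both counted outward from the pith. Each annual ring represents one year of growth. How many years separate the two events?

Separation: 64 − 49 = 15 annual rings.
At one annual ring per year, 15 years elapsed between them.

15 years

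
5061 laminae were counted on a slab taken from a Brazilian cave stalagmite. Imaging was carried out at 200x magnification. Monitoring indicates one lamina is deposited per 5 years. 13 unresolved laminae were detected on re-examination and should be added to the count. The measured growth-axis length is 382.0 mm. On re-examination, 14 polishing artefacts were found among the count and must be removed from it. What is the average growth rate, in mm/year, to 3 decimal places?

Adjusted count: 5061 − 14 + 13 = 5060 laminae.
Multiplying by 5 years per lamina: 5060 × 5 = 25300 years.
382.0 mm over 25300 years gives 382.0 / 25300 ≈ 0.015 mm/year.

0.015 mm/year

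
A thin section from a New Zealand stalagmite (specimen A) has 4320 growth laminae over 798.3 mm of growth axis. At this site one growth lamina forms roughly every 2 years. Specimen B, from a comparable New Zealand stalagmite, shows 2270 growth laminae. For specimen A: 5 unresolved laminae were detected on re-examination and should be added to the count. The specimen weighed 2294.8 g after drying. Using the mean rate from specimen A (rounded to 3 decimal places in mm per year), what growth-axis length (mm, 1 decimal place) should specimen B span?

Specimen A: correcting the raw count gives 4320 + 5 = 4325 true growth laminae.
Specimen A: at 2 years per growth lamina, 4325 × 2 = 8650 years.
A: Extension rate ≈ 798.3 / 8650 = 0.092 mm/year.
Specimen B: 2270 growth laminae at 2 years each span 2270 × 2 = 4540 years. B's length ≈ 0.092 × 4540 = 417.7 mm.

417.7 mm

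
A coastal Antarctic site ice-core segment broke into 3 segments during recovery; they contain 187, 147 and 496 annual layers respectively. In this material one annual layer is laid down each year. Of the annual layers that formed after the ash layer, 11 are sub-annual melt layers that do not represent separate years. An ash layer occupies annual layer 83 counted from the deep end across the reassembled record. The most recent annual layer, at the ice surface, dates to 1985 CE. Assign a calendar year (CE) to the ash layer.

1249 CE

Total annual layers = 187 + 147 + 496 = 830.
830 − 83 = 747 annual layers lie beyond the ash layer toward the ice surface.
Excluding 11 false annual layers: 747 − 11 = 736.
Counting back 736 years from 1985 CE places the ash layer in 1985 − 736 = 1249 CE.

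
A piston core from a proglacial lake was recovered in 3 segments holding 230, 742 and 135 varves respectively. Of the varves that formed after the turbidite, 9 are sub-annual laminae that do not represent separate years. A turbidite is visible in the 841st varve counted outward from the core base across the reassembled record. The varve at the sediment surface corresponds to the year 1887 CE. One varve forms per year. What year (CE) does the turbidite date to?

Total varves = 230 + 742 + 135 = 1107.
Between varve 841 and the sediment surface there are 1107 − 841 = 266 varves.
Removing the 9 false varves leaves 266 − 9 = 257 true varves beyond the turbidite.
Counting back 257 years from 1887 CE places the turbidite in 1887 − 257 = 1630 CE.

1630 CE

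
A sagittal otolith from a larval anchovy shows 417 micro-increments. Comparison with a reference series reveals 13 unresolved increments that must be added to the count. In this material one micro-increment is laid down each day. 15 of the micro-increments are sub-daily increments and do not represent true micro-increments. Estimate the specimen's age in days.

After corrections the count is 417 − 15 + 13 = 415 micro-increments.
With a one-to-one micro-increment periodicity this is 415 days.

415 days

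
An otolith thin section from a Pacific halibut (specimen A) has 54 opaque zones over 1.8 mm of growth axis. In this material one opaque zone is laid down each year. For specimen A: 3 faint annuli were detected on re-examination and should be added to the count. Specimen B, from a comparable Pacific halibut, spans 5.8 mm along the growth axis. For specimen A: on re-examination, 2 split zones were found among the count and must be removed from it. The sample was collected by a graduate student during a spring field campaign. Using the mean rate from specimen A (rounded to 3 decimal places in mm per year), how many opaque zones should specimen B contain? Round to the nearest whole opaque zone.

Specimen A: adjusted count: 54 − 2 + 3 = 55 opaque zones.
A: 1.8 mm over 55 years gives 1.8 / 55 ≈ 0.033 mm per year.
B spans 5.8 / 0.033 = 175.76 years ≈ 176 opaque zones.

176 opaque zones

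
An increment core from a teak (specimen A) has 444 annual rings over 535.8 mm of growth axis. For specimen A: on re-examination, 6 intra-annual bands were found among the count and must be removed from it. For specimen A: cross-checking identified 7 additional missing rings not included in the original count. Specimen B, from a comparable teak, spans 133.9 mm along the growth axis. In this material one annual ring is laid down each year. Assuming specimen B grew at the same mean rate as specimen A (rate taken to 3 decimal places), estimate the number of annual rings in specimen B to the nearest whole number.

Specimen A: adjusted count: 444 − 6 + 7 = 445 annual rings.
A: Extension rate ≈ 535.8 / 445 = 1.204 mm/yr.
For B, 133.9 / 1.204 = 111.21 years ≈ 111 annual rings.

111 annual rings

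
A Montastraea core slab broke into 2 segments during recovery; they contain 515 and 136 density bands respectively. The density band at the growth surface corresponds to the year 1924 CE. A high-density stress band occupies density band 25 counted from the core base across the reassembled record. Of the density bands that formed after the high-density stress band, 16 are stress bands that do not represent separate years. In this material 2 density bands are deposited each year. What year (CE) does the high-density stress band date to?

Total density bands = 515 + 136 = 651.
The high-density stress band sits at density band 25 from the core base, so 651 − 25 = 626 density bands formed after it.
Excluding 16 false density bands: 626 − 16 = 610.
With 2 density bands per year, 610 / 2 = 305 years.
The density band at the growth surface is 1924 CE, so the high-density stress band dates to 1924 − 305 = 1619 CE.

1619 CE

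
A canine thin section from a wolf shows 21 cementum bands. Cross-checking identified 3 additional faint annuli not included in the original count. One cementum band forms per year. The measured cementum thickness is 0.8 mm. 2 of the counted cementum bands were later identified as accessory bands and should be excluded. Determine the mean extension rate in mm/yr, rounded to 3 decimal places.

0.036 mm/yr

After corrections the count is 21 − 2 + 3 = 22 cementum bands.
0.8 mm over 22 years gives 0.8 / 22 ≈ 0.036 mm/yr.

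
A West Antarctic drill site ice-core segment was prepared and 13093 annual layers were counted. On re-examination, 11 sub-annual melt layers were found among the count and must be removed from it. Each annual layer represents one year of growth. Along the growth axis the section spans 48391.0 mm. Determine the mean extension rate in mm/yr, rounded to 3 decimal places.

3.699 mm/yr

Correcting the raw count gives 13093 − 11 = 13082 true annual layers.
Mean rate = 48391.0 mm / 13082 years ≈ 3.699 mm/yr.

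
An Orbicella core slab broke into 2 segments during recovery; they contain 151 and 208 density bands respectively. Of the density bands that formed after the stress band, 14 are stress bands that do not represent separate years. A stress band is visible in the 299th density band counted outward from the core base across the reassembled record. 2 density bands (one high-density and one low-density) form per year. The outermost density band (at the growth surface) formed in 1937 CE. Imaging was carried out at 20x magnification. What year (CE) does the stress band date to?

1914 CE

Total density bands = 151 + 208 = 359.
Between density band 299 and the growth surface there are 359 − 299 = 60 density bands.
Removing the 14 false density bands leaves 60 − 14 = 46 true density bands beyond the stress band.
With 2 density bands per year, 46 / 2 = 23 years.
1937 − 23 = 1914 CE.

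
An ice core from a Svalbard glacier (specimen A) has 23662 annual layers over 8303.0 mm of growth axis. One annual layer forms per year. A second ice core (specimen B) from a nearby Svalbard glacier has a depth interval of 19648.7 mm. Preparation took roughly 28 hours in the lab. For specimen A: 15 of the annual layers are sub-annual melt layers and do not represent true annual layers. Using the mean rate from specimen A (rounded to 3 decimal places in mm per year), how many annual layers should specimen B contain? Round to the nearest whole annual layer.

55979 annual layers

Specimen A: correcting the raw count gives 23662 − 15 = 23647 true annual layers.
A: Extension rate ≈ 8303.0 / 23647 = 0.351 mm per year.
Specimen B: 19648.7 mm / 0.351 mm per year = 55979.20 years ≈ 55979 annual layers.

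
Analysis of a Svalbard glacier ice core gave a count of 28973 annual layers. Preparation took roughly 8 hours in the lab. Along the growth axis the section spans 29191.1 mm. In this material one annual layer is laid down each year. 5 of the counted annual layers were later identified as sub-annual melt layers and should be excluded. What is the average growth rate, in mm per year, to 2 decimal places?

1.01 mm per year

Correcting the raw count gives 28973 − 5 = 28968 true annual layers.
Extension rate ≈ 29191.1 / 28968 = 1.01 mm per year.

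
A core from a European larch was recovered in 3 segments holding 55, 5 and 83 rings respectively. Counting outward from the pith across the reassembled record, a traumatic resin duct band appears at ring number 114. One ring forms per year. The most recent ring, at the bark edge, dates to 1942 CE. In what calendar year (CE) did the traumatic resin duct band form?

1913 CE

Total rings = 55 + 5 + 83 = 143.
143 − 114 = 29 rings lie beyond the traumatic resin duct band toward the bark edge.
Counting back 29 years from 1942 CE places the traumatic resin duct band in 1942 − 29 = 1913 CE.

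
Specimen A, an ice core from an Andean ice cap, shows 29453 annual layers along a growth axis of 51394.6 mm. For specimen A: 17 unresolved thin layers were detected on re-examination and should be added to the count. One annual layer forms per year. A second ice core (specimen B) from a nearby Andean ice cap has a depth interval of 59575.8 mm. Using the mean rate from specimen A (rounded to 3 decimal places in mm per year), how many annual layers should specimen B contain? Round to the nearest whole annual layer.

34160 annual layers

Specimen A: correcting the raw count gives 29453 + 17 = 29470 true annual layers.
A: 51394.6 mm over 29470 years gives 51394.6 / 29470 ≈ 1.744 mm/year.
Specimen B: 59575.8 mm / 1.744 mm per year = 34160.44 years ≈ 34160 annual layers.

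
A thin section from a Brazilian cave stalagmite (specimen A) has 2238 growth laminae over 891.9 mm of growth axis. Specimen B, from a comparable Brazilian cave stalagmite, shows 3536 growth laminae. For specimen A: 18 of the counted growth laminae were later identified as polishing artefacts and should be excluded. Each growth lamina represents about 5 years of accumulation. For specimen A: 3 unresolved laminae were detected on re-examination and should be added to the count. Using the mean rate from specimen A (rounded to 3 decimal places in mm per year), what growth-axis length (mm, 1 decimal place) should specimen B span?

Specimen A: true growth lamina count = 2238 − 18 + 3 = 2223.
Specimen A: at 5 years per growth lamina, 2223 × 5 = 11115 years.
A: 891.9 mm over 11115 years gives 891.9 / 11115 ≈ 0.080 mm/yr.
Specimen B: 3536 growth laminae at 5 years each span 3536 × 5 = 17680 years. For B, 0.080 mm/year × 17680 years = 1414.4 mm.

1414.4 mm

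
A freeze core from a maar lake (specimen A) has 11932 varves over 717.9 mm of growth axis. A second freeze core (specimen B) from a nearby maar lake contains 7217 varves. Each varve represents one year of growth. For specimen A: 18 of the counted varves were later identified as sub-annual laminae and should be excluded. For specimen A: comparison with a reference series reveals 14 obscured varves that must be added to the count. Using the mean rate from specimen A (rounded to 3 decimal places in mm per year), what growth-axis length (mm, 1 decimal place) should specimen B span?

433.0 mm

Specimen A: true varve count = 11932 − 18 + 14 = 11928.
A: Extension rate ≈ 717.9 / 11928 = 0.060 mm/year.
For B, 0.060 mm/year × 7217 years = 433.0 mm.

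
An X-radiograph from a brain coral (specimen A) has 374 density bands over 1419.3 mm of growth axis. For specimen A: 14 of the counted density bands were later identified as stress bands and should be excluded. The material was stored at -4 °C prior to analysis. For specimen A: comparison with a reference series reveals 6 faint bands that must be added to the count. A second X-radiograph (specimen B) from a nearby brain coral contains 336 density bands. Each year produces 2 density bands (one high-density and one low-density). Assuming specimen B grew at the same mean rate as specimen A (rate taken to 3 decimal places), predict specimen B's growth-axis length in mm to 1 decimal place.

1303.0 mm

Specimen A: true density band count = 374 − 14 + 6 = 366.
Specimen A: 366 density bands at 2 per year is 366 / 2 = 183 years.
A: Mean rate = 1419.3 mm / 183 years ≈ 7.756 mm per year.
Specimen B: dividing by 2 density bands per year: 336 / 2 = 168 years. For B, 7.756 mm/year × 168 years = 1303.0 mm.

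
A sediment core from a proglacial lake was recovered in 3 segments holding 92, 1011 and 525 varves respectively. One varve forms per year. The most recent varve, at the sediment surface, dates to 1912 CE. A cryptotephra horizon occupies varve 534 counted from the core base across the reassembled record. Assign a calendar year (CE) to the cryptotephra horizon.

Total varves = 92 + 1011 + 525 = 1628.
The cryptotephra horizon sits at varve 534 from the core base, so 1628 − 534 = 1094 varves formed after it.
Counting back 1094 years from 1912 CE places the cryptotephra horizon in 1912 − 1094 = 818 CE.

818 CE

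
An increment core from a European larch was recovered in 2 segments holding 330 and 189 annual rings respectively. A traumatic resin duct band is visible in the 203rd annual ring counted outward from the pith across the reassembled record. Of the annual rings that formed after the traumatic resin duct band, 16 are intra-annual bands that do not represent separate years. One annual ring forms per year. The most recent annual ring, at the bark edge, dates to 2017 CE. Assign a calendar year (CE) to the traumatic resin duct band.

1717 CE

Total annual rings = 330 + 189 = 519.
The traumatic resin duct band sits at annual ring 203 from the pith, so 519 − 203 = 316 annual rings formed after it.
316 − 16 false = 300 true annual rings after the traumatic resin duct band.
Counting back 300 years from 2017 CE places the traumatic resin duct band in 2017 − 300 = 1717 CE.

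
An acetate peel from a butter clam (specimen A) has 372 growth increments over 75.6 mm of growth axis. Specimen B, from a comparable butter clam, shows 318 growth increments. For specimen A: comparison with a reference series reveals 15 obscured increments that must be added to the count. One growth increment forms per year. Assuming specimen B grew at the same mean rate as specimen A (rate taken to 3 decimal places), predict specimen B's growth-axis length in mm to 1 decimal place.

Specimen A: correcting the raw count gives 372 + 15 = 387 true growth increments.
A: Extension rate ≈ 75.6 / 387 = 0.195 mm/year.
Length of B = 0.195 × 318 = 62.0 mm.

62.0 mm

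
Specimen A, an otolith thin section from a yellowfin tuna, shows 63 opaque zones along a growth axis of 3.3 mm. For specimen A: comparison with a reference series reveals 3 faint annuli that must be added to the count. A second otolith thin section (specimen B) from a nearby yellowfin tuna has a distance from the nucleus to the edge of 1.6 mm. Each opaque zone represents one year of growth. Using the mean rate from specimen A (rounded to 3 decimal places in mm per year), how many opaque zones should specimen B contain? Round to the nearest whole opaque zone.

Specimen A: after corrections the count is 63 + 3 = 66 opaque zones.
A: Extension rate ≈ 3.3 / 66 = 0.050 mm/yr.
B spans 1.6 / 0.050 = 32.00 years ≈ 32 opaque zones.

32 opaque zones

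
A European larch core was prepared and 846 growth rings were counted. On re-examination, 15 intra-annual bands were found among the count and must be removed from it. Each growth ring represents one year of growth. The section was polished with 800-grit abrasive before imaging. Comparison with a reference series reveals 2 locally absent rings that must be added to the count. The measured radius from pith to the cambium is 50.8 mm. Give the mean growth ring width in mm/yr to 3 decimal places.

0.061 mm/yr

After corrections the count is 846 − 15 + 2 = 833 growth rings.
Mean rate = 50.8 mm / 833 years ≈ 0.061 mm/yr.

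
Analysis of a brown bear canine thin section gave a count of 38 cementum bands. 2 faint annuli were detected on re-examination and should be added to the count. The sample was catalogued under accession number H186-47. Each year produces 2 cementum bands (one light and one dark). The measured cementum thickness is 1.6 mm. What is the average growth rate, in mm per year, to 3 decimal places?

0.080 mm per year

True cementum band count = 38 + 2 = 40.
40 cementum bands at 2 per year is 40 / 2 = 20 years.
Mean rate = 1.6 mm / 20 years ≈ 0.080 mm per year.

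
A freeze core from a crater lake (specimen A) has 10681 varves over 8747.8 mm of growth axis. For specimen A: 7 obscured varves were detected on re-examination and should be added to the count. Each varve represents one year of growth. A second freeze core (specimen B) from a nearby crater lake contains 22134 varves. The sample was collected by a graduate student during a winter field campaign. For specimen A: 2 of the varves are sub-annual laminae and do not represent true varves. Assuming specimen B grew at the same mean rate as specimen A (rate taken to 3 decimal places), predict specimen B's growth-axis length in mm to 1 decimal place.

Specimen A: true varve count = 10681 − 2 + 7 = 10686.
A: 8747.8 mm over 10686 years gives 8747.8 / 10686 ≈ 0.819 mm per year.
For B, 0.819 mm/year × 22134 years = 18127.7 mm.

18127.7 mm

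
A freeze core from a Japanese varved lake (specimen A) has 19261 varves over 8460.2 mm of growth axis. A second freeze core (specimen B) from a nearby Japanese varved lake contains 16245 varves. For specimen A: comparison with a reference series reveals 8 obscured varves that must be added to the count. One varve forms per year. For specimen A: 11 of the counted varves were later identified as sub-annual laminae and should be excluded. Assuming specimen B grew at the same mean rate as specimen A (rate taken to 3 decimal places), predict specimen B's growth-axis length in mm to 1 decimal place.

Specimen A: after corrections the count is 19261 − 11 + 8 = 19258 varves.
A: Extension rate ≈ 8460.2 / 19258 = 0.439 mm/yr.
For B, 0.439 mm/year × 16245 years = 7131.6 mm.

7131.6 mm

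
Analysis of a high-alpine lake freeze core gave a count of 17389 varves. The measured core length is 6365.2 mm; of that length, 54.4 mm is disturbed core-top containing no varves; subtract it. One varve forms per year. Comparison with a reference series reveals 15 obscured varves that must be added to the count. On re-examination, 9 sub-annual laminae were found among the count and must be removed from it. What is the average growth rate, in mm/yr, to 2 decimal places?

Adjusted count: 17389 − 9 + 15 = 17395 varves.
Net length = 6365.2 − 54.4 = 6310.8 mm.
Extension rate ≈ 6310.8 / 17395 = 0.36 mm/yr.

0.36 mm/yr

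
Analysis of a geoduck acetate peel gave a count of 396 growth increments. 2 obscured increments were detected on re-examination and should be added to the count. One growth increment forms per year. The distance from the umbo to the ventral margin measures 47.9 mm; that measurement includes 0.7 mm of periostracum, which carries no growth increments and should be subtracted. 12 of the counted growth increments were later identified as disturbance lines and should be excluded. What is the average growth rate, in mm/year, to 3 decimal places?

True growth increment count = 396 − 12 + 2 = 386.
Removing the 0.7 mm offcut leaves 47.9 − 0.7 = 47.2 mm.
Extension rate ≈ 47.2 / 386 = 0.122 mm/year.

0.122 mm/year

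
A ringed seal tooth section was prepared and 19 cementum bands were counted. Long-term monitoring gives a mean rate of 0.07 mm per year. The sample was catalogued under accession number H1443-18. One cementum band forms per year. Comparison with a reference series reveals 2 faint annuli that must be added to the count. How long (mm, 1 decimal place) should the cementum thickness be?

Correcting the raw count gives 19 + 2 = 21 true cementum bands.
Predicted length = 0.07 mm/year × 21 years = 1.5 mm.

1.5 mm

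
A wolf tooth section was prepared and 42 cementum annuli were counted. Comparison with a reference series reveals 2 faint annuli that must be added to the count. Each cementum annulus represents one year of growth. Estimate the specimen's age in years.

Correcting the raw count gives 42 + 2 = 44 true cementum annuli.
One cementum annulus per year makes the duration 44 years.

44 yr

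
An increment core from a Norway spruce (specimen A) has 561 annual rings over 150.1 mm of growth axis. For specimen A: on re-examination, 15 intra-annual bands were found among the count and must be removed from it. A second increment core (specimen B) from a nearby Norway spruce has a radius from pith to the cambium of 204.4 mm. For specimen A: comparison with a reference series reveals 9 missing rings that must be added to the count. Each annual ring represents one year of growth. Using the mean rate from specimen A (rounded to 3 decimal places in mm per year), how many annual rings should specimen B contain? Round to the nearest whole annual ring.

757 annual rings

Specimen A: correcting the raw count gives 561 − 15 + 9 = 555 true annual rings.
A: Mean rate = 150.1 mm / 555 years ≈ 0.270 mm/year.
For B, 204.4 / 0.270 = 757.04 years ≈ 757 annual rings.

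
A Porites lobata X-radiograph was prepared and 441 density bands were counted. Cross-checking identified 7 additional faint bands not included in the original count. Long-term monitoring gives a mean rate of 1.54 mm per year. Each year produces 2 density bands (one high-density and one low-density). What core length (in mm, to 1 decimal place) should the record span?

Correcting the raw count gives 441 + 7 = 448 true density bands.
With 2 density bands per year, 448 / 2 = 224 years.
224 years at 1.54 mm/year gives 1.54 × 224 = 345.0 mm.

345.0 mm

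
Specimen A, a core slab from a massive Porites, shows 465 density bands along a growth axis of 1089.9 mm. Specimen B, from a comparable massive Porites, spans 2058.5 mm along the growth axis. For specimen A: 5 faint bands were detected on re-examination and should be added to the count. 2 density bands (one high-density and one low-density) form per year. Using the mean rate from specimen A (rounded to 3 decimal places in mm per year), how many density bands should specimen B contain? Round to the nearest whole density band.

888 density bands

Specimen A: after corrections the count is 465 + 5 = 470 density bands.
Specimen A: 470 density bands at 2 per year is 470 / 2 = 235 years.
A: Mean rate = 1089.9 mm / 235 years ≈ 4.638 mm/year.
For B, 2058.5 / 4.638 = 443.83 years; at 2 density bands per year that is 443.83 × 2 ≈ 888 density bands.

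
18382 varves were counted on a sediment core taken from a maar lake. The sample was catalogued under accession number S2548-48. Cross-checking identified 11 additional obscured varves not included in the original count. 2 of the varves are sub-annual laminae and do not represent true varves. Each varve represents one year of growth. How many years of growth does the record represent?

After corrections the count is 18382 − 2 + 11 = 18391 varves.
With a one-to-one varve periodicity this is 18391 years.

18391 years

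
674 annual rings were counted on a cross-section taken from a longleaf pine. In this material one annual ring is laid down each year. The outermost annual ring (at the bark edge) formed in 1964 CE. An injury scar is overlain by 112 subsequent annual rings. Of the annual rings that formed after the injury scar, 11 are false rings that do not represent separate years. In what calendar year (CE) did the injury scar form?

There are 112 annual rings younger than the injury scar.
112 − 11 false = 101 true annual rings after the injury scar.
The annual ring at the bark edge is 1964 CE, so the injury scar dates to 1964 − 101 = 1863 CE.

1863 CE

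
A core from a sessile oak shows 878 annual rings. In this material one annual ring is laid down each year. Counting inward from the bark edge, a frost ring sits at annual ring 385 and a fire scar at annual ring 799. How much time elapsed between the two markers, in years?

799 − 385 = 414 annual rings lie between the two events.
One annual ring per year makes the interval 414 years.

414 years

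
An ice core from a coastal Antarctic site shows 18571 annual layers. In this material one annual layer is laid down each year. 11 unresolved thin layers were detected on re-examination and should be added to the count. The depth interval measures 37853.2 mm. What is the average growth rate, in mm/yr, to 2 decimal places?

2.04 mm/yr

After corrections the count is 18571 + 11 = 18582 annual layers.
Extension rate ≈ 37853.2 / 18582 = 2.04 mm/yr.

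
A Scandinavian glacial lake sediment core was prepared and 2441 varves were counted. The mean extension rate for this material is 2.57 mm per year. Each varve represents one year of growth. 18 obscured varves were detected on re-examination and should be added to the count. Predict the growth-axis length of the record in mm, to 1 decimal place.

Adjusted count: 2441 + 18 = 2459 varves.
Predicted length = 2.57 mm/year × 2459 years = 6319.6 mm.

6319.6 mm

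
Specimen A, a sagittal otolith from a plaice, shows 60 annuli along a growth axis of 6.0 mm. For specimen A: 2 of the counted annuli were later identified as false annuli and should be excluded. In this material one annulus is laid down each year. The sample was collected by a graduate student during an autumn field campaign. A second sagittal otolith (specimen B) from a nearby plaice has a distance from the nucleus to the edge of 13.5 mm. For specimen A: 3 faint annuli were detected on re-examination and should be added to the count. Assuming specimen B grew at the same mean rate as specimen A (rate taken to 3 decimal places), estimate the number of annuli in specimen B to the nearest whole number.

Specimen A: adjusted count: 60 − 2 + 3 = 61 annuli.
A: Mean rate = 6.0 mm / 61 years ≈ 0.098 mm/year.
Specimen B: 13.5 mm / 0.098 mm per year = 137.76 years ≈ 138 annuli.

138 annuli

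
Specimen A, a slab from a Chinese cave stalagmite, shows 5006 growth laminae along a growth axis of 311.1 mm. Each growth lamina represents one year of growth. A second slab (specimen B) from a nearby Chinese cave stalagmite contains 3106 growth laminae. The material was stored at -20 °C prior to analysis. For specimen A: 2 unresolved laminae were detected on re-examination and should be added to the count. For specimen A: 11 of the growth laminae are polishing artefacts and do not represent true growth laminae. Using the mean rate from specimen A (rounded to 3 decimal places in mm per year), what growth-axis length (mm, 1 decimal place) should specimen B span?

192.6 mm

Specimen A: correcting the raw count gives 5006 − 11 + 2 = 4997 true growth laminae.
A: 311.1 mm over 4997 years gives 311.1 / 4997 ≈ 0.062 mm per year.
B's length ≈ 0.062 × 3106 = 192.6 mm.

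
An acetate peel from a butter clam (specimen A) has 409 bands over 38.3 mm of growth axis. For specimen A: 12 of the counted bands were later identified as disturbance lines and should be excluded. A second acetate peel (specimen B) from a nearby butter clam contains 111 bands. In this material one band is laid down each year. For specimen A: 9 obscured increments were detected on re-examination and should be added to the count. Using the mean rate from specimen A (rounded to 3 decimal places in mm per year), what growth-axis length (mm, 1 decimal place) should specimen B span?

10.4 mm

Specimen A: after corrections the count is 409 − 12 + 9 = 406 bands.
A: 38.3 mm over 406 years gives 38.3 / 406 ≈ 0.094 mm/year.
Length of B = 0.094 × 111 = 10.4 mm.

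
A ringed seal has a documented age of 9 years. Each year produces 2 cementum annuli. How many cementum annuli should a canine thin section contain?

9 years at 2 cementum annuli per year gives 9 × 2 = 18 cementum annuli.
So 18 cementum annuli should be present.

18 cementum annuli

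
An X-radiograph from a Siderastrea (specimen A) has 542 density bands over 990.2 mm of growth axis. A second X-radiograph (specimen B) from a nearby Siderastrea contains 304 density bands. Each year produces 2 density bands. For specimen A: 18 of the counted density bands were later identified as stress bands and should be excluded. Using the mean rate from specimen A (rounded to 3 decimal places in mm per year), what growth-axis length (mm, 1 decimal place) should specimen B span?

574.4 mm

Specimen A: adjusted count: 542 − 18 = 524 density bands.
Specimen A: dividing by 2 density bands per year: 524 / 2 = 262 years.
A: Mean rate = 990.2 mm / 262 years ≈ 3.779 mm/year.
Specimen B: 304 density bands at 2 per year is 304 / 2 = 152 years. For B, 3.779 mm/year × 152 years = 574.4 mm.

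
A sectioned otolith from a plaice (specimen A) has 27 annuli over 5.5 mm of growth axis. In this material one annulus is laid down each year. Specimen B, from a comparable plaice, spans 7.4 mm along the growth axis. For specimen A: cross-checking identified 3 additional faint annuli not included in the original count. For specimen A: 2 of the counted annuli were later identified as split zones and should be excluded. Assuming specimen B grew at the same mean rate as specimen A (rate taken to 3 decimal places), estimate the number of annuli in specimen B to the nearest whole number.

Specimen A: adjusted count: 27 − 2 + 3 = 28 annuli.
A: Mean rate = 5.5 mm / 28 years ≈ 0.196 mm/yr.
For B, 7.4 / 0.196 = 37.76 years ≈ 38 annuli.

38 annuli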